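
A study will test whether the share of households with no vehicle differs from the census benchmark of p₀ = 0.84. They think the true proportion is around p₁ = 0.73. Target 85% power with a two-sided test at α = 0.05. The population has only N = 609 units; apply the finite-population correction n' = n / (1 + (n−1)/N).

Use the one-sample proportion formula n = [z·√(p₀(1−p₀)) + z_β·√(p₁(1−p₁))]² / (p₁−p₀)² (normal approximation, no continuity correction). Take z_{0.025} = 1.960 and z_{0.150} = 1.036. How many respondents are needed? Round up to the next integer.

n = [z_{α/2}·√(p₀q₀) + z_β·√(p₁q₁)]² / (p₁ − p₀)²
  = [1.960·√(0.84·0.16) + 1.036·√(0.73·0.27)]² / (-0.11)²
  = [1.960·0.3666 + 1.036·0.4440]² / 0.0121
  = [1.1785]² / 0.0121
  = 114.78
Finite-population correction (N = 609): 114.78 / (1 + (114.78 − 1)/609) = 96.71.
Round up → n = 97.

n = 97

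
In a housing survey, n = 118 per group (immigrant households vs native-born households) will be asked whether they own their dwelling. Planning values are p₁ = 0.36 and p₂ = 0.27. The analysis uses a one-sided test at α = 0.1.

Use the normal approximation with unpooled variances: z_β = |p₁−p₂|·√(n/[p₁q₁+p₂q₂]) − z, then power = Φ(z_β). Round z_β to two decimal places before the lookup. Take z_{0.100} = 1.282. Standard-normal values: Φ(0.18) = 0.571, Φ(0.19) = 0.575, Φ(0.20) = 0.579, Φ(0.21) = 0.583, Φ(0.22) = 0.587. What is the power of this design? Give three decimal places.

z_β = |p₁−p₂|·√(n/[p₁q₁+p₂q₂]) − z_α
    = 0.09 · √(118/0.4275) − 1.282
    = 0.09 · 16.6140 − 1.282
    = 1.4953 − 1.282 = 0.2133 → 0.21
Power = Φ(0.21) = 0.583.

Power ≈ 0.583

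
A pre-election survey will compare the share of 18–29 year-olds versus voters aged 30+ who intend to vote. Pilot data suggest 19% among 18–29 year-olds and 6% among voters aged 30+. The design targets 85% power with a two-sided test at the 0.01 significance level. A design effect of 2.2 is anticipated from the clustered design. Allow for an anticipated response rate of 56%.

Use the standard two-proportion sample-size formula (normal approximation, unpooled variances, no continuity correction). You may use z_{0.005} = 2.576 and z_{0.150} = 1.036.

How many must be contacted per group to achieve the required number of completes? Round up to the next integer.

n = 638 per group

n = (z_{α/2} + z_β)² · [p₁(1−p₁) + p₂(1−p₂)] / (p₁ − p₂)²
  = (2.576 + 1.036)² · (0.19·0.81 + 0.06·0.94) / (0.13)²
  = (3.612)² · (0.1539 + 0.0564) / 0.0169
  = 13.0465 · 0.2103 / 0.0169
  = 162.35
Design effect: 2.2 × 162.35 = 357.17.
Adjust for 56% response: 357.17 / 0.56 = 637.80.
Round up → n = 638 per group.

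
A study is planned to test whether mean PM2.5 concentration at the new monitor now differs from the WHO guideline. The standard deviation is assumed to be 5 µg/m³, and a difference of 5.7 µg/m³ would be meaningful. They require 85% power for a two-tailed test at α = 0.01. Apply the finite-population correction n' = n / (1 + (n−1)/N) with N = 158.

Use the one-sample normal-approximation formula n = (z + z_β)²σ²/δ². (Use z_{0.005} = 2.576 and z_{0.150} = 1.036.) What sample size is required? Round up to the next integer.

n = 10

n = (z_{α/2} + z_β)² · σ² / δ²
  = (2.576 + 1.036)² · 5² / 5.7²
  = 13.0465 · 25 / 32.49
  = 10.04
Finite-population correction (N = 158): 10.04 / (1 + (10.04 − 1)/158) = 9.50.
Round up → n = 10.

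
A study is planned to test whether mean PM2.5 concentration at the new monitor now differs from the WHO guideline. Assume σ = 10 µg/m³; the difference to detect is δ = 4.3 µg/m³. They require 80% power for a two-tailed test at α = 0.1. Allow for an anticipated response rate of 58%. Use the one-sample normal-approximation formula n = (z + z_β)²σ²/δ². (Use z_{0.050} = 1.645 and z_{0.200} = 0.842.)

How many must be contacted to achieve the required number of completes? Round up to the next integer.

n = (z_{α/2} + z_β)² · σ² / δ²
  = (1.645 + 0.842)² · 10² / 4.3²
  = 6.1852 · 100 / 18.49
  = 33.45
Adjust for 58% response: 33.45 / 0.58 = 57.67.
Round up → n = 58.

n = 58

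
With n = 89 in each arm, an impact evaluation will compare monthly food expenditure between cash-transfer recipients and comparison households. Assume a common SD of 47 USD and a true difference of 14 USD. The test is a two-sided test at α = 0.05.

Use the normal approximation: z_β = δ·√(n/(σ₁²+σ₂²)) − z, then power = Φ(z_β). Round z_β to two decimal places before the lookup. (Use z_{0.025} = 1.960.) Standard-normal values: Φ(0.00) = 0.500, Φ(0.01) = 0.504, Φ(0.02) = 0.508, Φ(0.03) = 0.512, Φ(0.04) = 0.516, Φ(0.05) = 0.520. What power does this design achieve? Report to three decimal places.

Power ≈ 0.512

z_β = δ·√(n/(σ₁²+σ₂²)) − z_{α/2}
    = 14 · √(89/4418) − 1.960
    = 14 · 0.14193 − 1.960
    = 1.9871 − 1.960 = 0.0271 → 0.03
Power = Φ(0.03) = 0.512.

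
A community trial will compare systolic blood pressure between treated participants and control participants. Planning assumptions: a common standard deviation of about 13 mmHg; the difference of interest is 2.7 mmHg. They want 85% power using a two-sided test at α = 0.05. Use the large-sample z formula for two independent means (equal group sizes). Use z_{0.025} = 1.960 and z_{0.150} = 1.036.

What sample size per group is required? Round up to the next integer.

n = 417 per group

n = (z_{α/2} + z_β)² · (σ₁² + σ₂²) / δ²
  = (1.960 + 1.036)² · (2·13² = 338) / 2.7²
  = 8.9760 · 338 / 7.29
  = 416.17
Round up → n = 417 per group.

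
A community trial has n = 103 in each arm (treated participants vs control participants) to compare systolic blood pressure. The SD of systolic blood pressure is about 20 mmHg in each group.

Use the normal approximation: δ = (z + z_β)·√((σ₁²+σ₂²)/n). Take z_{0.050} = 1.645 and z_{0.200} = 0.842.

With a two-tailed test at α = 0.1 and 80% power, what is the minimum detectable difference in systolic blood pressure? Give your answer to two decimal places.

Minimum detectable difference ≈ 6.93 mmHg

δ = (z_{α/2} + z_β) · √((σ₁²+σ₂²)/n)
  = (1.645 + 0.842) · √(800/103)
  = 2.487 · √7.767
  = 2.487 · 2.7869
  = 6.9311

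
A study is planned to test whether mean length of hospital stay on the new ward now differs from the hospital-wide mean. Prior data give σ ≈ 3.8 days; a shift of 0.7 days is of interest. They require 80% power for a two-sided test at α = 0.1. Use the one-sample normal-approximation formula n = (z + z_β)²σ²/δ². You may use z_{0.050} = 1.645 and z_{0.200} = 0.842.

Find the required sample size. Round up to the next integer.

n = (z_{α/2} + z_β)² · σ² / δ²
  = (1.645 + 0.842)² · 3.8² / 0.7²
  = 6.1852 · 14.44 / 0.49
  = 182.27
Round up → n = 183.

n = 183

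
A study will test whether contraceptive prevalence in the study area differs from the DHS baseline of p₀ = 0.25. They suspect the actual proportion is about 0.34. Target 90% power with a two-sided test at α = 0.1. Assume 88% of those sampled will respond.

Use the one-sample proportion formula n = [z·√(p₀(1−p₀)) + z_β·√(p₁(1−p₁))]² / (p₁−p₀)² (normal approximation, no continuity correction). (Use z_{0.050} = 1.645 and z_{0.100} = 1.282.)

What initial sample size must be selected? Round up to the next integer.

n = 245

n = [z_{α/2}·√(p₀q₀) + z_β·√(p₁q₁)]² / (p₁ − p₀)²
  = [1.645·√(0.25·0.75) + 1.282·√(0.34·0.66)]² / (0.09)²
  = [1.645·0.4330 + 1.282·0.4737]² / 0.0081
  = [1.3196]² / 0.0081
  = 214.98
Adjust for 88% response: 214.98 / 0.88 = 244.30.
Round up → n = 245.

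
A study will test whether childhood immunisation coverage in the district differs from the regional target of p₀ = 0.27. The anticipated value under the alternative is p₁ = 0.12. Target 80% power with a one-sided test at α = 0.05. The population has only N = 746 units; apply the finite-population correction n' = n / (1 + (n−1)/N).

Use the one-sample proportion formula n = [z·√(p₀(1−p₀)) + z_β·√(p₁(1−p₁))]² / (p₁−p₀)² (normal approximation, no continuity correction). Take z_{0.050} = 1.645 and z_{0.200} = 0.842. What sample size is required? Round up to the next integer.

n = 43

n = [z_α·√(p₀q₀) + z_β·√(p₁q₁)]² / (p₁ − p₀)²
  = [1.645·√(0.27·0.73) + 0.842·√(0.12·0.88)]² / (-0.15)²
  = [1.645·0.4440 + 0.842·0.3250]² / 0.0225
  = [1.0039]² / 0.0225
  = 44.79
Finite-population correction (N = 746): 44.79 / (1 + (44.79 − 1)/746) = 42.31.
Round up → n = 43.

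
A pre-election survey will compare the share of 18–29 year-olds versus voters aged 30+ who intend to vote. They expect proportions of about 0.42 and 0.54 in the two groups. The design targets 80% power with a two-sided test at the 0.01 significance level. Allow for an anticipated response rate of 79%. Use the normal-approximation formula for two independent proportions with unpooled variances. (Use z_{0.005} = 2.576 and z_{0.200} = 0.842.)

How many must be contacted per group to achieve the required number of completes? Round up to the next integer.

n = (z_{α/2} + z_β)² · [p₁(1−p₁) + p₂(1−p₂)] / (p₁ − p₂)²
  = (2.576 + 0.842)² · (0.42·0.58 + 0.54·0.46) / (-0.12)²
  = (3.418)² · (0.2436 + 0.2484) / 0.0144
  = 11.6827 · 0.4920 / 0.0144
  = 399.16
Adjust for 79% response: 399.16 / 0.79 = 505.27.
Round up → n = 506 per group.

n = 506 per group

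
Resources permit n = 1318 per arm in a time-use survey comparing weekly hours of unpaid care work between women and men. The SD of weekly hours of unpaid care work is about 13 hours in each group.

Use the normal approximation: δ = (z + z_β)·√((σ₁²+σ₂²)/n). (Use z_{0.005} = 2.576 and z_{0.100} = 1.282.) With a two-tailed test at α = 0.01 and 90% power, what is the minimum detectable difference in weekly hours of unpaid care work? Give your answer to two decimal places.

δ = (z_{α/2} + z_β) · √((σ₁²+σ₂²)/n)
  = (2.576 + 1.282) · √(338/1318)
  = 3.858 · √0.25645
  = 3.858 · 0.5064
  = 1.9537

Minimum detectable difference ≈ 1.95 hours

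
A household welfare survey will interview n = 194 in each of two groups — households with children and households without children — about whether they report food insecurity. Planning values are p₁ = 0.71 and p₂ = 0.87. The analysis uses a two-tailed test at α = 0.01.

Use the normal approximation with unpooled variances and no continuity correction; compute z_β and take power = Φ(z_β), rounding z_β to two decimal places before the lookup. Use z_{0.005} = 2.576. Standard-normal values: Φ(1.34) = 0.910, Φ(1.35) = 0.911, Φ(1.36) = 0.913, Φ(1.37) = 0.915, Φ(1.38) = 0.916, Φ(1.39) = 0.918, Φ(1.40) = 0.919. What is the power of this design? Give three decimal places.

Power ≈ 0.915

z_β = |p₁−p₂|·√(n/[p₁q₁+p₂q₂]) − z_{α/2}
    = 0.16 · √(194/0.3190) − 2.576
    = 0.16 · 24.6607 − 2.576
    = 3.9457 − 2.576 = 1.3697 → 1.37
Power = Φ(1.37) = 0.915.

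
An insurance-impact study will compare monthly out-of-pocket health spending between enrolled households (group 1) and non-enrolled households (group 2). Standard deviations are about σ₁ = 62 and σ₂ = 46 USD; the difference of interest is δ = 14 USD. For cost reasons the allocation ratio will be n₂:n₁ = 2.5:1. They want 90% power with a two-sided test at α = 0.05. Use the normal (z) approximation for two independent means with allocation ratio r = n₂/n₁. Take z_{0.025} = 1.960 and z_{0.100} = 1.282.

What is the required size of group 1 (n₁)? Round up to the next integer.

n₁ = (z_{α/2} + z_β)² · (σ₁² + σ₂²/r) / δ²
   = (1.960 + 1.282)² · (62² + 46²/2.5) / 14²
   = 10.5106 · (3844 + 846.4) / 196
   = 10.5106 · 4690.4 / 196
   = 251.52
Round up → n₁ = 252; n₂ = r·n₁ = 2.5 × 252 = 630.

n₁ = 252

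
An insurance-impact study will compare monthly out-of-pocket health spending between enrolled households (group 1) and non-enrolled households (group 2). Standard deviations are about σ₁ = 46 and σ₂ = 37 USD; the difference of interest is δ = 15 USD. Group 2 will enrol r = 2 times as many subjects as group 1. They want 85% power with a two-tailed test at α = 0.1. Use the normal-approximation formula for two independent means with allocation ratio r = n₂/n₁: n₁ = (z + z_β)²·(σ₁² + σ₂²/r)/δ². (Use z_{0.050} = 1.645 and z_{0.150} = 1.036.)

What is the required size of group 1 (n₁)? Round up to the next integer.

n₁ = 90

n₁ = (z_{α/2} + z_β)² · (σ₁² + σ₂²/r) / δ²
   = (1.645 + 1.036)² · (46² + 37²/2) / 15²
   = 7.1878 · (2116 + 684.5) / 225
   = 7.1878 · 2800.5 / 225
   = 89.46
Round up → n₁ = 90; n₂ = r·n₁ = 2 × 90 = 180.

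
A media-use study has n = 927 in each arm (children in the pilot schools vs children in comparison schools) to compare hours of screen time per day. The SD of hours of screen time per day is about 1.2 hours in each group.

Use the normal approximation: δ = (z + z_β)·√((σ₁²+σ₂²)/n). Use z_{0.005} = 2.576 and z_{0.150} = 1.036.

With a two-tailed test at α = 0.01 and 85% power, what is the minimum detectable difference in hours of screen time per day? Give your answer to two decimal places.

Minimum detectable difference ≈ 0.20 hours

δ = (z_{α/2} + z_β) · √((σ₁²+σ₂²)/n)
  = (2.576 + 1.036) · √(2.88/927)
  = 3.612 · √0.00311
  = 3.612 · 0.0557
  = 0.2013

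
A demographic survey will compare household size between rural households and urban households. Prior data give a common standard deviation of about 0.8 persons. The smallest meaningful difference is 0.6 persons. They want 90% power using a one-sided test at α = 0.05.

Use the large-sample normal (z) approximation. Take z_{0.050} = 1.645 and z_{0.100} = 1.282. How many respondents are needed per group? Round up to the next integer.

n = (z_α + z_β)² · (σ₁² + σ₂²) / δ²
  = (1.645 + 1.282)² · (2·0.8² = 1.28) / 0.6²
  = 8.5673 · 1.28 / 0.36
  = 30.46
Round up → n = 31 per group.

n = 31 per group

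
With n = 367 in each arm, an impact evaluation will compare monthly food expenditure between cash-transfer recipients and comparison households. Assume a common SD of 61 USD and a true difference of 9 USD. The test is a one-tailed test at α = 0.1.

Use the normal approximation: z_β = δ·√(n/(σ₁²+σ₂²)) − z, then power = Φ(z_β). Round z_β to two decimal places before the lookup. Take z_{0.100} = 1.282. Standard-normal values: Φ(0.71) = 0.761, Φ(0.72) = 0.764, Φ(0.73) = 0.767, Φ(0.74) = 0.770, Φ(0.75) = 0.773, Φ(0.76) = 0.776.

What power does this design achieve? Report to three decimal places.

Power ≈ 0.764

z_β = δ·√(n/(σ₁²+σ₂²)) − z_α
    = 9 · √(367/7442) − 1.282
    = 9 · 0.22207 − 1.282
    = 1.9986 − 1.282 = 0.7166 → 0.72
Power = Φ(0.72) = 0.764.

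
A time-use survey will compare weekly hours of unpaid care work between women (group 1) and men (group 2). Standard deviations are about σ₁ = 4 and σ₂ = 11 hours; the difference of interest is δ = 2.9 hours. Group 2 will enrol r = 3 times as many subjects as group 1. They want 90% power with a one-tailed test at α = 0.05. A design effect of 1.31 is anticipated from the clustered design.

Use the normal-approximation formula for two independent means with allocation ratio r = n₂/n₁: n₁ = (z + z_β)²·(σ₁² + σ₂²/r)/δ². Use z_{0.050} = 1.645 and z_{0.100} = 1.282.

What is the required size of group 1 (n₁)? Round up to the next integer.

n₁ = (z_α + z_β)² · (σ₁² + σ₂²/r) / δ²
   = (1.645 + 1.282)² · (4² + 11²/3) / 2.9²
   = 8.5673 · (16 + 40.3333) / 8.41
   = 8.5673 · 56.3333 / 8.41
   = 57.39
Design effect: 1.31 × 57.39 = 75.18.
Round up → n₁ = 76; n₂ = r·n₁ = 3 × 76 = 228.

n₁ = 76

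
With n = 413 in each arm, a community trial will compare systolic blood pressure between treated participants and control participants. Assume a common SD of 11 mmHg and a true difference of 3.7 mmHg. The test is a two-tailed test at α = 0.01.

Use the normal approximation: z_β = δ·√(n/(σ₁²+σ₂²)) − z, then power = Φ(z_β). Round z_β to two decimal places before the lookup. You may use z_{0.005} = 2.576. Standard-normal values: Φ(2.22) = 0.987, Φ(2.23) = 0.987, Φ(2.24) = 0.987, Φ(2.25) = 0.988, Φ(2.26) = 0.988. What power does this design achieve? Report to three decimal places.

Power ≈ 0.988

z_β = δ·√(n/(σ₁²+σ₂²)) − z_{α/2}
    = 3.7 · √(413/242) − 2.576
    = 3.7 · 1.30637 − 2.576
    = 4.8336 − 2.576 = 2.2576 → 2.26
Power = Φ(2.26) = 0.988.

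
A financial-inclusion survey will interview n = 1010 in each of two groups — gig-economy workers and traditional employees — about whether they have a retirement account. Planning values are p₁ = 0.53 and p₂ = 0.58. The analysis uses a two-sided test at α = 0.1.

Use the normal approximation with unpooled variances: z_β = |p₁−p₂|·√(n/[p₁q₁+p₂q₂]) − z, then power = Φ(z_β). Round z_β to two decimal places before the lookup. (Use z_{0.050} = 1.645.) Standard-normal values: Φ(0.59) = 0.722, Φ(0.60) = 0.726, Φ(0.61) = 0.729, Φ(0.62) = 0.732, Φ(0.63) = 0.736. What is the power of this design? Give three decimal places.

z_β = |p₁−p₂|·√(n/[p₁q₁+p₂q₂]) − z_{α/2}
    = 0.05 · √(1010/0.4927) − 1.645
    = 0.05 · 45.2761 − 1.645
    = 2.2638 − 1.645 = 0.6188 → 0.62
Power = Φ(0.62) = 0.732.

Power ≈ 0.732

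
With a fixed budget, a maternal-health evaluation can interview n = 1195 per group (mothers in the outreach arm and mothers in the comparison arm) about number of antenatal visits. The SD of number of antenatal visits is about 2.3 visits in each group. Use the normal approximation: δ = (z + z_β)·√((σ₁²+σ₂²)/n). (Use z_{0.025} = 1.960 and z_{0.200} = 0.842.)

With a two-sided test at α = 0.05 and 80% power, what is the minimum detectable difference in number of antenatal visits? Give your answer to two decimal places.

δ = (z_{α/2} + z_β) · √((σ₁²+σ₂²)/n)
  = (1.960 + 0.842) · √(10.58/1195)
  = 2.802 · √0.00885
  = 2.802 · 0.0941
  = 0.2636

Minimum detectable difference ≈ 0.26 visits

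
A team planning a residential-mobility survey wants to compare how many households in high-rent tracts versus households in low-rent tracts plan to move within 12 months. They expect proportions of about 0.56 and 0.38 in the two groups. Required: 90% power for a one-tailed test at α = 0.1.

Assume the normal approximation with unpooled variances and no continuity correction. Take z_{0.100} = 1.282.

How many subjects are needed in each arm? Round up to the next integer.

n = (z_α + z_β)² · [p₁(1−p₁) + p₂(1−p₂)] / (p₁ − p₂)²
  = (1.282 + 1.282)² · (0.56·0.44 + 0.38·0.62) / (0.18)²
  = (2.564)² · (0.2464 + 0.2356) / 0.0324
  = 6.5741 · 0.4820 / 0.0324
  = 97.80
Round up → n = 98 per group.

n = 98 per group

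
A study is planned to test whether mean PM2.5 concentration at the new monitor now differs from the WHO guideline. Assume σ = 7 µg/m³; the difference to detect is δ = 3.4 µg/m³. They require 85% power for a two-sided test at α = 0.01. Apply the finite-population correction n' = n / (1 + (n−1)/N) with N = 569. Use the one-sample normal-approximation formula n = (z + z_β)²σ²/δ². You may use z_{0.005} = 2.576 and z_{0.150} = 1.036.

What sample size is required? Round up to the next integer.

n = 51

n = (z_{α/2} + z_β)² · σ² / δ²
  = (2.576 + 1.036)² · 7² / 3.4²
  = 13.0465 · 49 / 11.56
  = 55.30
Finite-population correction (N = 569): 55.30 / (1 + (55.30 − 1)/569) = 50.48.
Round up → n = 51.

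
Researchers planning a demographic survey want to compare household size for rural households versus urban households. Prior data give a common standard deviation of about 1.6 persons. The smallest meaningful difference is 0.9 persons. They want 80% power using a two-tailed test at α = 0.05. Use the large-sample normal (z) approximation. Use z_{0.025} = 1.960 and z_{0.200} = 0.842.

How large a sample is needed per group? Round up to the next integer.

n = 50 per group

n = (z_{α/2} + z_β)² · (σ₁² + σ₂²) / δ²
  = (1.960 + 0.842)² · (2·1.6² = 5.12) / 0.9²
  = 7.8512 · 5.12 / 0.81
  = 49.63
Round up → n = 50 per group.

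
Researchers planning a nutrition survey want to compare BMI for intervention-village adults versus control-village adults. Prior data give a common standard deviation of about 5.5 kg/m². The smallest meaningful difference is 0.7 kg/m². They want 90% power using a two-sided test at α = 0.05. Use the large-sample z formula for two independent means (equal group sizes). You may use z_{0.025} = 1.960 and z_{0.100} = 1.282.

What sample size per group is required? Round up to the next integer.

n = (z_{α/2} + z_β)² · (σ₁² + σ₂²) / δ²
  = (1.960 + 1.282)² · (2·5.5² = 60.5) / 0.7²
  = 10.5106 · 60.5 / 0.49
  = 1297.73
Round up → n = 1298 per group.

n = 1298 per group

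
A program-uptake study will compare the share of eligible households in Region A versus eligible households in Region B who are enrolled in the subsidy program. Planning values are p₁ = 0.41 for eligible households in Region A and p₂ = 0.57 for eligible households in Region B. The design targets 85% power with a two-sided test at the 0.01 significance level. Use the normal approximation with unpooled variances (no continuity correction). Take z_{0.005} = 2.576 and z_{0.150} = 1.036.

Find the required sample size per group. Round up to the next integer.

n = 249 per group

n = (z_{α/2} + z_β)² · [p₁(1−p₁) + p₂(1−p₂)] / (p₁ − p₂)²
  = (2.576 + 1.036)² · (0.41·0.59 + 0.57·0.43) / (-0.16)²
  = (3.612)² · (0.2419 + 0.2451) / 0.0256
  = 13.0465 · 0.4870 / 0.0256
  = 248.19
Round up → n = 249 per group.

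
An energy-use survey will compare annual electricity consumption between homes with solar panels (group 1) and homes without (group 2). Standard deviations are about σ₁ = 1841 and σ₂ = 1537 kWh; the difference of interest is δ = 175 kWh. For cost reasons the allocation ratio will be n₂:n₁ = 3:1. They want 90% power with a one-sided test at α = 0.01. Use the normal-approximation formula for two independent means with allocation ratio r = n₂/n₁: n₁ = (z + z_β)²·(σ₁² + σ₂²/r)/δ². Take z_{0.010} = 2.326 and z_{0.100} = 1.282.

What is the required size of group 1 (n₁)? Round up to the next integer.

n₁ = 1776

n₁ = (z_α + z_β)² · (σ₁² + σ₂²/r) / δ²
   = (2.326 + 1.282)² · (1841² + 1537²/3) / 175²
   = 13.0177 · (3389281 + 787456.3) / 30625
   = 13.0177 · 4176737.3 / 30625
   = 1775.39
Round up → n₁ = 1776; n₂ = r·n₁ = 3 × 1776 = 5328.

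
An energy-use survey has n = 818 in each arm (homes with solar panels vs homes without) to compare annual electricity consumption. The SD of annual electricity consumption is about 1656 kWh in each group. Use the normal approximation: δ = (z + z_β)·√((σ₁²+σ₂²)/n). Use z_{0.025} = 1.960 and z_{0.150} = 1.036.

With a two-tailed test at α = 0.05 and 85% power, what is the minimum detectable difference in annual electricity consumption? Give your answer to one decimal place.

Minimum detectable difference ≈ 245.3 kWh

δ = (z_{α/2} + z_β) · √((σ₁²+σ₂²)/n)
  = (1.960 + 1.036) · √(5484672/818)
  = 2.996 · √6705.0
  = 2.996 · 81.8839
  = 245.3243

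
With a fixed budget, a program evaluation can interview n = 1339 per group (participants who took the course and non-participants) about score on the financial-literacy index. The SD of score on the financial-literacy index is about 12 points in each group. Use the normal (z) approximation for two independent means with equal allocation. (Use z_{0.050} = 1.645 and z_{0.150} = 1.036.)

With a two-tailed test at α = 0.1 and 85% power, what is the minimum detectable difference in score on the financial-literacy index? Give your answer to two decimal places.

Minimum detectable difference ≈ 1.24 points

δ = (z_{α/2} + z_β) · √((σ₁²+σ₂²)/n)
  = (1.645 + 1.036) · √(288/1339)
  = 2.681 · √0.21509
  = 2.681 · 0.4638
  = 1.2434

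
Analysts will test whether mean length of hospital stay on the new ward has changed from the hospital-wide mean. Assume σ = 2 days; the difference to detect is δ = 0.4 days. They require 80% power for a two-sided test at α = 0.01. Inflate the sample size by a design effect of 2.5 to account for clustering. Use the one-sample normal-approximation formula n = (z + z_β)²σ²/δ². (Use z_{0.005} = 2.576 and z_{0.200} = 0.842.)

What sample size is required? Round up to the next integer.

n = 731

n = (z_{α/2} + z_β)² · σ² / δ²
  = (2.576 + 0.842)² · 2² / 0.4²
  = 11.6827 · 4 / 0.16
  = 292.07
Design effect: 2.5 × 292.07 = 730.17.
Round up → n = 731.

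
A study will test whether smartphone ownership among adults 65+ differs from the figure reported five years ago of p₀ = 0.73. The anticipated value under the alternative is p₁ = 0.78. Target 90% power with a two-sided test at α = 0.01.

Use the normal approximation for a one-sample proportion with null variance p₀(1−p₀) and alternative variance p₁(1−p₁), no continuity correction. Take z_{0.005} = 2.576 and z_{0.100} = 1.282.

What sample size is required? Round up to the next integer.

n = [z_{α/2}·√(p₀q₀) + z_β·√(p₁q₁)]² / (p₁ − p₀)²
  = [2.576·√(0.73·0.27) + 1.282·√(0.78·0.22)]² / (0.05)²
  = [2.576·0.4440 + 1.282·0.4142]² / 0.0025
  = [1.6747]² / 0.0025
  = 1121.85
Round up → n = 1122.

n = 1122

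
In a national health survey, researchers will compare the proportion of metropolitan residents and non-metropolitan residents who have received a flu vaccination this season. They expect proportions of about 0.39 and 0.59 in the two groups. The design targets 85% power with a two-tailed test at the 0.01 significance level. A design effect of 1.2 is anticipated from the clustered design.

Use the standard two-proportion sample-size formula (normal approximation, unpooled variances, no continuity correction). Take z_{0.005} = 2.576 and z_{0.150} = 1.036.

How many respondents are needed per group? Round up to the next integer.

n = (z_{α/2} + z_β)² · [p₁(1−p₁) + p₂(1−p₂)] / (p₁ − p₂)²
  = (2.576 + 1.036)² · (0.39·0.61 + 0.59·0.41) / (-0.20)²
  = (3.612)² · (0.2379 + 0.2419) / 0.0400
  = 13.0465 · 0.4798 / 0.0400
  = 156.49
Design effect: 1.2 × 156.49 = 187.79.
Round up → n = 188 per group.

n = 188 per group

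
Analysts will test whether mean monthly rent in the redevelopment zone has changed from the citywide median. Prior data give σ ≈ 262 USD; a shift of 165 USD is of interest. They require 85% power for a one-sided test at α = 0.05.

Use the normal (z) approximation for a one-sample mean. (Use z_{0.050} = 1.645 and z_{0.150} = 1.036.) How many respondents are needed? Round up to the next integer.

n = 19

n = (z_α + z_β)² · σ² / δ²
  = (1.645 + 1.036)² · 262² / 165²
  = 7.1878 · 68644 / 27225
  = 18.12
Round up → n = 19.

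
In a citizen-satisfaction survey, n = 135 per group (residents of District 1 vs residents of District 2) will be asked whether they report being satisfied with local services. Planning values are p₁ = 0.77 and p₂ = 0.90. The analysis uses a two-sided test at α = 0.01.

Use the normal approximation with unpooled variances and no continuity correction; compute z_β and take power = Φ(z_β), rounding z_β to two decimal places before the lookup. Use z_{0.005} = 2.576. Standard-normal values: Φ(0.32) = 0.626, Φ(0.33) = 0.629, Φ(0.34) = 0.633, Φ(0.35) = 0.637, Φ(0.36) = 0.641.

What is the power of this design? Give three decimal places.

Power ≈ 0.637

z_β = |p₁−p₂|·√(n/[p₁q₁+p₂q₂]) − z_{α/2}
    = 0.13 · √(135/0.2671) − 2.576
    = 0.13 · 22.4817 − 2.576
    = 2.9226 − 2.576 = 0.3466 → 0.35
Power = Φ(0.35) = 0.637.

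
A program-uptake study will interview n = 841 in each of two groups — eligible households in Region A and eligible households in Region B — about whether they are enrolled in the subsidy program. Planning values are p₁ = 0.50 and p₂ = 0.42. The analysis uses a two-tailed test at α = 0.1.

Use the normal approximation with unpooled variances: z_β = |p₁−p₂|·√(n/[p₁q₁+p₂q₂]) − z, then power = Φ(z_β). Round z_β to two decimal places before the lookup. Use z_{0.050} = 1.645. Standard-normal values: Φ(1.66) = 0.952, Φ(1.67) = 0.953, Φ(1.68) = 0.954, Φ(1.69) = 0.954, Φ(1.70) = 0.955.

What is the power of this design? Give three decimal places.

Power ≈ 0.952

z_β = |p₁−p₂|·√(n/[p₁q₁+p₂q₂]) − z_{α/2}
    = 0.08 · √(841/0.4936) − 1.645
    = 0.08 · 41.2772 − 1.645
    = 3.3022 − 1.645 = 1.6572 → 1.66
Power = Φ(1.66) = 0.952.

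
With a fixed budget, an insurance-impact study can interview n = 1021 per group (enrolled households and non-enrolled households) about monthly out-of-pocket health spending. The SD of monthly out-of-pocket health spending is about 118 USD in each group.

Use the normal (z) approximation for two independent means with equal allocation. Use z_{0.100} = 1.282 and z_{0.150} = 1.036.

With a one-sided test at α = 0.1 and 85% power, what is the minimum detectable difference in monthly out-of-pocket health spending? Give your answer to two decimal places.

δ = (z_α + z_β) · √((σ₁²+σ₂²)/n)
  = (1.282 + 1.036) · √(27848/1021)
  = 2.318 · √27.2752
  = 2.318 · 5.2226
  = 12.1059

Minimum detectable difference ≈ 12.11 USD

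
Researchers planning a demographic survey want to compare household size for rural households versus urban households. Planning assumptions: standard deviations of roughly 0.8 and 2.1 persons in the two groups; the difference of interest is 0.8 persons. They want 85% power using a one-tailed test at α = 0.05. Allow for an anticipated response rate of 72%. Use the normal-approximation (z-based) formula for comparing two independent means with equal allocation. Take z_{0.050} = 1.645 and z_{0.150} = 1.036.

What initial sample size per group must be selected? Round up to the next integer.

n = 79 per group

n = (z_α + z_β)² · (σ₁² + σ₂²) / δ²
  = (1.645 + 1.036)² · (0.8² + 2.1² = 5.05) / 0.8²
  = 7.1878 · 5.05 / 0.64
  = 56.72
Adjust for 72% response: 56.72 / 0.72 = 78.77.
Round up → n = 79 per group.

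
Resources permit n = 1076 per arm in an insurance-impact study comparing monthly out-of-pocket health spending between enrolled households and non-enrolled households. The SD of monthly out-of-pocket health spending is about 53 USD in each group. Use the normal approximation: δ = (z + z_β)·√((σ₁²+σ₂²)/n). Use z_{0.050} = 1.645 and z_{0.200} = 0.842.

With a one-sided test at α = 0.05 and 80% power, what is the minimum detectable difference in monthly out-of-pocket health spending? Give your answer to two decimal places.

δ = (z_α + z_β) · √((σ₁²+σ₂²)/n)
  = (1.645 + 0.842) · √(5618/1076)
  = 2.487 · √5.2212
  = 2.487 · 2.2850
  = 5.6828

Minimum detectable difference ≈ 5.68 USD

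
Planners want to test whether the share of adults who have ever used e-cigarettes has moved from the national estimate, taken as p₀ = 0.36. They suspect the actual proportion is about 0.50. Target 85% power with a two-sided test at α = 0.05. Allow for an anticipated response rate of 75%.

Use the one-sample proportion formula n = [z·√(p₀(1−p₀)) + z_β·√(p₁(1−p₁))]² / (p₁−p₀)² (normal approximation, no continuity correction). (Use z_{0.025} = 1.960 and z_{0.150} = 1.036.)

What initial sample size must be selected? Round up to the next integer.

n = 145

n = [z_{α/2}·√(p₀q₀) + z_β·√(p₁q₁)]² / (p₁ − p₀)²
  = [1.960·√(0.36·0.64) + 1.036·√(0.50·0.50)]² / (0.14)²
  = [1.960·0.4800 + 1.036·0.5000]² / 0.0196
  = [1.4588]² / 0.0196
  = 108.58
Adjust for 75% response: 108.58 / 0.75 = 144.77.
Round up → n = 145.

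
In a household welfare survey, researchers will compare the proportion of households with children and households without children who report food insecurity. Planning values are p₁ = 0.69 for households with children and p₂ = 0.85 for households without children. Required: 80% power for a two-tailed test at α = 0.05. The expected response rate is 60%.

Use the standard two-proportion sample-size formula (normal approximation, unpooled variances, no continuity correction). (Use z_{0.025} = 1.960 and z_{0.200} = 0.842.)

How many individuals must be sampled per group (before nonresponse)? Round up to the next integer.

n = (z_{α/2} + z_β)² · [p₁(1−p₁) + p₂(1−p₂)] / (p₁ − p₂)²
  = (1.960 + 0.842)² · (0.69·0.31 + 0.85·0.15) / (-0.16)²
  = (2.802)² · (0.2139 + 0.1275) / 0.0256
  = 7.8512 · 0.3414 / 0.0256
  = 104.70
Adjust for 60% response: 104.70 / 0.60 = 174.51.
Round up → n = 175 per group.

n = 175 per group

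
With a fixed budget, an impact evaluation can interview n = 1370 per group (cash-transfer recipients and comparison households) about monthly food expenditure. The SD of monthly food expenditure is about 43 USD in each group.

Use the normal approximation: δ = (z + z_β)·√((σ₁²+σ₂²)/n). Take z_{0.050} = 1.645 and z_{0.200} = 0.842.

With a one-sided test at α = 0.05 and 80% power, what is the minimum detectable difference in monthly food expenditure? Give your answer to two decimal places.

δ = (z_α + z_β) · √((σ₁²+σ₂²)/n)
  = (1.645 + 0.842) · √(3698/1370)
  = 2.487 · √2.6993
  = 2.487 · 1.6429
  = 4.0860

Minimum detectable difference ≈ 4.09 USD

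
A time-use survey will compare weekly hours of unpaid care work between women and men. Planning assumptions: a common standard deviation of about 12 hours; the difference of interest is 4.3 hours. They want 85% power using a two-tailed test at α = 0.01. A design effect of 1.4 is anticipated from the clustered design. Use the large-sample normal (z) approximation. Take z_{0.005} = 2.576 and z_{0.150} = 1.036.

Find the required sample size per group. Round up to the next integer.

n = (z_{α/2} + z_β)² · (σ₁² + σ₂²) / δ²
  = (2.576 + 1.036)² · (2·12² = 288) / 4.3²
  = 13.0465 · 288 / 18.49
  = 203.21
Design effect: 1.4 × 203.21 = 284.50.
Round up → n = 285 per group.

n = 285 per group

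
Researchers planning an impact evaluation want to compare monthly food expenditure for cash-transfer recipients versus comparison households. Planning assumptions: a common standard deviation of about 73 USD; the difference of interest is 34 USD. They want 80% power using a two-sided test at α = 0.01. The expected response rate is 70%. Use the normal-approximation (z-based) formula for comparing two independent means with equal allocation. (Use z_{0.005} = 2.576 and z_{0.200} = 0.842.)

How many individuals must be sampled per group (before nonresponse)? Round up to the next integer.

n = (z_{α/2} + z_β)² · (σ₁² + σ₂²) / δ²
  = (2.576 + 0.842)² · (2·73² = 10658) / 34²
  = 11.6827 · 10658 / 1156
  = 107.71
Adjust for 70% response: 107.71 / 0.70 = 153.87.
Round up → n = 154 per group.

n = 154 per group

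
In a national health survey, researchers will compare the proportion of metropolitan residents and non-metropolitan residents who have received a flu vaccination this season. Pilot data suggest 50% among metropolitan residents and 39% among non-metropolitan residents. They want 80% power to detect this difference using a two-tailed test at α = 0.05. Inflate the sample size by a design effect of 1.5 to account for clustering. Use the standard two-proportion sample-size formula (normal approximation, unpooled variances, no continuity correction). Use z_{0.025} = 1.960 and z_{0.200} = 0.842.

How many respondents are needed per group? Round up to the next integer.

n = 475 per group

n = (z_{α/2} + z_β)² · [p₁(1−p₁) + p₂(1−p₂)] / (p₁ − p₂)²
  = (1.960 + 0.842)² · (0.50·0.50 + 0.39·0.61) / (0.11)²
  = (2.802)² · (0.2500 + 0.2379) / 0.0121
  = 7.8512 · 0.4879 / 0.0121
  = 316.58
Design effect: 1.5 × 316.58 = 474.87.
Round up → n = 475 per group.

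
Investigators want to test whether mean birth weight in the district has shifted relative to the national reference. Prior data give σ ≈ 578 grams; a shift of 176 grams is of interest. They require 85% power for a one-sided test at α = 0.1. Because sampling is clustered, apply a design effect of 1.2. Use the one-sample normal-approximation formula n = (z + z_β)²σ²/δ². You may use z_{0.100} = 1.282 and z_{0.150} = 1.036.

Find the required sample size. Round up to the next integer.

n = 70

n = (z_α + z_β)² · σ² / δ²
  = (1.282 + 1.036)² · 578² / 176²
  = 5.3731 · 334084 / 30976
  = 57.95
Design effect: 1.2 × 57.95 = 69.54.
Round up → n = 70.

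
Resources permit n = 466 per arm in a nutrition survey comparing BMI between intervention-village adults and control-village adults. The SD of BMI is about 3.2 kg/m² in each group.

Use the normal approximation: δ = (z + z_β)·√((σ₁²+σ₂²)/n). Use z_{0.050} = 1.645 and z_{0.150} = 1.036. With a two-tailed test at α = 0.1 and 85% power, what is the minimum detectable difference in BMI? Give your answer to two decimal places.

Minimum detectable difference ≈ 0.56 kg/m²

δ = (z_{α/2} + z_β) · √((σ₁²+σ₂²)/n)
  = (1.645 + 1.036) · √(20.48/466)
  = 2.681 · √0.04395
  = 2.681 · 0.2096
  = 0.5620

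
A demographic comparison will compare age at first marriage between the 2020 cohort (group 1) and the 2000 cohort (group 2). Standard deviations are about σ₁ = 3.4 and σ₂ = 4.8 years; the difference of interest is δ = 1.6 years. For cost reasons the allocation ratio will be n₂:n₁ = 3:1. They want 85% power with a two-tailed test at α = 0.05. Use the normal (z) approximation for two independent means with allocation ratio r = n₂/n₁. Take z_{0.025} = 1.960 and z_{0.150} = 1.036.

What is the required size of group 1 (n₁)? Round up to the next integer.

n₁ = (z_{α/2} + z_β)² · (σ₁² + σ₂²/r) / δ²
   = (1.960 + 1.036)² · (3.4² + 4.8²/3) / 1.6²
   = 8.9760 · (11.56 + 7.68) / 2.56
   = 8.9760 · 19.24 / 2.56
   = 67.46
Round up → n₁ = 68; n₂ = r·n₁ = 3 × 68 = 204.

n₁ = 68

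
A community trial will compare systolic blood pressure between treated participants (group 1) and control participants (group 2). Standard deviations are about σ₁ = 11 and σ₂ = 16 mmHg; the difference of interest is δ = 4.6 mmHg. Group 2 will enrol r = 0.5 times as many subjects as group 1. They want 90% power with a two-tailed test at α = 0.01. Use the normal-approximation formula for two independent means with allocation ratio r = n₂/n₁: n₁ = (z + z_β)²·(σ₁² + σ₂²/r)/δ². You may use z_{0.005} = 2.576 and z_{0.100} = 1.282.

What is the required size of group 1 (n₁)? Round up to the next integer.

n₁ = (z_{α/2} + z_β)² · (σ₁² + σ₂²/r) / δ²
   = (2.576 + 1.282)² · (11² + 16²/0.5) / 4.6²
   = 14.8842 · (121 + 512) / 21.16
   = 14.8842 · 633 / 21.16
   = 445.26
Round up → n₁ = 446; n₂ = r·n₁ = 0.5 × 446 = 223.

n₁ = 446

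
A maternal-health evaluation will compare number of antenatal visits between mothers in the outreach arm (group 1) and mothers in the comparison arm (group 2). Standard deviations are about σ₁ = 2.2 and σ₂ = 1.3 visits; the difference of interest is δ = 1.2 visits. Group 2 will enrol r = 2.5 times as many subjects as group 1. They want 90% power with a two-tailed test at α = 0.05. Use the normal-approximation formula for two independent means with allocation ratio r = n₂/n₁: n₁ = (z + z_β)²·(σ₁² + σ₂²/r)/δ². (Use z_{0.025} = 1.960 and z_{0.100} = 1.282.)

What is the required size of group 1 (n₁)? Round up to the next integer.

n₁ = 41

n₁ = (z_{α/2} + z_β)² · (σ₁² + σ₂²/r) / δ²
   = (1.960 + 1.282)² · (2.2² + 1.3²/2.5) / 1.2²
   = 10.5106 · (4.84 + 0.676) / 1.44
   = 10.5106 · 5.516 / 1.44
   = 40.26
Round up → n₁ = 41; n₂ = r·n₁ = 2.5 × 41 = 103.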